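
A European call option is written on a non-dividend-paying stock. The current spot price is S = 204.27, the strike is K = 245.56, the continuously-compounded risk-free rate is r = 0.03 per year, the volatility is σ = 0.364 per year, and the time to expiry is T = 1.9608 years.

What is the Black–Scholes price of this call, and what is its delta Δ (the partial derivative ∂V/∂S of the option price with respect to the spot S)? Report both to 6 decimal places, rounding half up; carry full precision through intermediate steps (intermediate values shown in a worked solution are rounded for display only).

price = 31.489535
Δ = 0.503619

σ√T = 0.364·√1.9608 = 0.509704
d₁ = (ln(S/K) + (r+σ²/2)T) / (σ√T) = (ln(204.27/245.56) + (0.03+0.364²/2)·1.9608) / 0.509704 = (-0.184099 + 0.188723) / 0.509704 = 0.009073
d₂ = d₁ − σ√T = 0.009073 − 0.509704 = -0.500631
e^{−rT} = e^{−0.03·1.9608} = 0.942873
N(d₁) = 0.503619,  N(d₂) = 0.308315
Call price V = S·N(d₁) − K·e^{−rT}·N(d₂) = 102.874345 − 71.384810 = 31.489535
Δ = N(d₁) = 0.503619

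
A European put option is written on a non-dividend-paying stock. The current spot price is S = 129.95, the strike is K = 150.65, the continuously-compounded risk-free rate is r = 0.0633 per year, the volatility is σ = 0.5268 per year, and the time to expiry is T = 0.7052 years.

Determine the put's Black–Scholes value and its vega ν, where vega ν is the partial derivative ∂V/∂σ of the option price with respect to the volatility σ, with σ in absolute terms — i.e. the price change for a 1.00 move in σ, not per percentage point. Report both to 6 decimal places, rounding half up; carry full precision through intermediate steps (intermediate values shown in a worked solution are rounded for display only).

σ√T = 0.5268·√0.7052 = 0.442387
d₁ = (ln(S/K) + (r+σ²/2)T) / (σ√T) = (ln(129.95/150.65) + (0.0633+0.5268²/2)·0.7052) / 0.442387 = (-0.147810 + 0.142492) / 0.442387 = -0.012020
d₂ = d₁ − σ√T = -0.012020 − 0.442387 = -0.454406
e^{−rT} = e^{−0.0633·0.7052} = 0.956343
N(−d₁) = 0.504795,  N(−d₂) = 0.675232
Put price V = K·e^{−rT}·N(−d₂) − S·N(−d₁) = 97.282673 − 65.598124 = 31.684550
φ(d₁) = (1/√(2π))·e^{−d₁²/2} = 0.398913
ν = S·φ(d₁)·√T = 43.532251

price = 31.684550
ν = 43.532251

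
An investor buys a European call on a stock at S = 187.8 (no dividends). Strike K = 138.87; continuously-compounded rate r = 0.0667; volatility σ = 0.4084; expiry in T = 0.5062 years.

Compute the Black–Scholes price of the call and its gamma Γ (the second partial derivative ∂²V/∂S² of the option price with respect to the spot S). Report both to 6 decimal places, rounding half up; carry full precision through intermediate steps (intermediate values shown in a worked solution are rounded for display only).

σ√T = 0.4084·√0.5062 = 0.290567
d₁ = (ln(S/K) + (r+σ²/2)T) / (σ√T) = (ln(187.8/138.87) + (0.0667+0.4084²/2)·0.5062) / 0.290567 = (0.301839 + 0.075978) / 0.290567 = 1.300275
d₂ = d₁ − σ√T = 1.300275 − 0.290567 = 1.009708
e^{−rT} = e^{−0.0667·0.5062} = 0.966800
N(d₁) = 0.903247,  N(d₂) = 0.843682
Call price V = S·N(d₁) − K·e^{−rT}·N(d₂) = 169.629729 − 113.272400 = 56.357328
φ(d₁) = (1/√(2π))·e^{−d₁²/2} = 0.171307
Γ = φ(d₁) / (S·σ·√T) = 0.003139

price = 56.357328
Γ = 0.003139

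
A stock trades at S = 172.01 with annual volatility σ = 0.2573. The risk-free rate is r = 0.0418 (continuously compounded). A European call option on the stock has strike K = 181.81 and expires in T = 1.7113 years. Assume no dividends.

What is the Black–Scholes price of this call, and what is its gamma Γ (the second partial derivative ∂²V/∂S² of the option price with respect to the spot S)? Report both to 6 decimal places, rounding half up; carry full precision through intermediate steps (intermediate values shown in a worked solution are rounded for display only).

σ√T = 0.2573·√1.7113 = 0.336591
d₁ = (ln(S/K) + (r+σ²/2)T) / (σ√T) = (ln(172.01/181.81) + (0.0418+0.2573²/2)·1.7113) / 0.336591 = (-0.055410 + 0.128179) / 0.336591 = 0.216196
d₂ = d₁ − σ√T = 0.216196 − 0.336591 = -0.120396
e^{−rT} = e^{−0.0418·1.7113} = 0.930966
N(d₁) = 0.585582,  N(d₂) = 0.452085
Call price V = S·N(d₁) − K·e^{−rT}·N(d₂) = 100.726033 − 76.519424 = 24.206609
φ(d₁) = (1/√(2π))·e^{−d₁²/2} = 0.389727
Γ = φ(d₁) / (S·σ·√T) = 0.006731

price = 24.206609
Γ = 0.006731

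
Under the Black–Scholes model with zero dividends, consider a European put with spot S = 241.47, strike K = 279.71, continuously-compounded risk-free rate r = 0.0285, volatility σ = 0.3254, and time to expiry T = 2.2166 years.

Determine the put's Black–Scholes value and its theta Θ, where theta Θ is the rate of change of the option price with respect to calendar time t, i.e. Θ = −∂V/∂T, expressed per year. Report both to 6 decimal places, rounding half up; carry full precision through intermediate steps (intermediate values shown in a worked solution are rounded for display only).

σ√T = 0.3254·√2.2166 = 0.484464
d₁ = (ln(S/K) + (r+σ²/2)T) / (σ√T) = (ln(241.47/279.71) + (0.0285+0.3254²/2)·2.2166) / 0.484464 = (-0.147008 + 0.180526) / 0.484464 = 0.069185
d₂ = d₁ − σ√T = 0.069185 − 0.484464 = -0.415279
e^{−rT} = e^{−0.0285·2.2166} = 0.938781
N(−d₁) = 0.472421,  N(−d₂) = 0.661031
Put price V = K·e^{−rT}·N(−d₂) − S·N(−d₁) = 173.577797 − 114.075564 = 59.502233
φ(d₁) = (1/√(2π))·e^{−d₁²/2} = 0.397989
Θ = −S·φ(d₁)·σ/(2√T) + r·K·e^{−rT}·N(−d₂) = −10.502139 + 4.946967 = -5.555172

price = 59.502233
Θ = -5.555172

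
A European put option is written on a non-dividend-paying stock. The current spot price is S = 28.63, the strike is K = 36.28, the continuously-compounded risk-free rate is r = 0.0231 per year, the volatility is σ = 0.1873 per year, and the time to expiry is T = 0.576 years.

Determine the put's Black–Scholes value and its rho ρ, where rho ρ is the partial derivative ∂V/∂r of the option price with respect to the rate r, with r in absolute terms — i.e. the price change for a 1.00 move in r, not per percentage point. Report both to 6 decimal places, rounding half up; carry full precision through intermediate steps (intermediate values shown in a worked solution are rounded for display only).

σ√T = 0.1873·√0.576 = 0.142151
d₁ = (ln(S/K) + (r+σ²/2)T) / (σ√T) = (ln(28.63/36.28) + (0.0231+0.1873²/2)·0.576) / 0.142151 = (-0.236812 + 0.023409) / 0.142151 = -1.501241
d₂ = d₁ − σ√T = -1.501241 − 0.142151 = -1.643392
e^{−rT} = e^{−0.0231·0.576} = 0.986783
N(−d₁) = 0.933353,  N(−d₂) = 0.949849
Put price V = K·e^{−rT}·N(−d₂) − S·N(−d₁) = 34.005043 − 26.721908 = 7.283135
ρ = −K·T·e^{−rT}·N(−d₂) = -19.586905

price = 7.283135
ρ = -19.586905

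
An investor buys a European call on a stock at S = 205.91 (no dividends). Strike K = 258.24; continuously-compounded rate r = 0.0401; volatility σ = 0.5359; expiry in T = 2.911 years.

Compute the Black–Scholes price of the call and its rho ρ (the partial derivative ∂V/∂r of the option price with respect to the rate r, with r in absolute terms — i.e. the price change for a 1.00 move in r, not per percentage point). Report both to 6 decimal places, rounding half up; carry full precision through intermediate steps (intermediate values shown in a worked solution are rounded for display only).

σ√T = 0.5359·√2.911 = 0.914334
d₁ = (ln(S/K) + (r+σ²/2)T) / (σ√T) = (ln(205.91/258.24) + (0.0401+0.5359²/2)·2.911) / 0.914334 = (-0.226450 + 0.534734) / 0.914334 = 0.337168
d₂ = d₁ − σ√T = 0.337168 − 0.914334 = -0.577166
e^{−rT} = e^{−0.0401·2.911} = 0.889824
N(d₁) = 0.632005,  N(d₂) = 0.281914
Call price V = S·N(d₁) − K·e^{−rT}·N(d₂) = 130.136127 − 64.780456 = 65.355671
ρ = K·T·e^{−rT}·N(d₂) = 188.575908

price = 65.355671
ρ = 188.575908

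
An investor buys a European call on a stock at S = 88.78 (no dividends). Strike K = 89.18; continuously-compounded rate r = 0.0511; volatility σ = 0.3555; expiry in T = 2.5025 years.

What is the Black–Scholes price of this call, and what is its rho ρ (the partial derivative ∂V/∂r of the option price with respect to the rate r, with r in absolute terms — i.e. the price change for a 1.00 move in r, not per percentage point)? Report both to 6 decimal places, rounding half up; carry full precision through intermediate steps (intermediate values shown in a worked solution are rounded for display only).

price = 24.102114
ρ = 93.353599

σ√T = 0.3555·√2.5025 = 0.562376
d₁ = (ln(S/K) + (r+σ²/2)T) / (σ√T) = (ln(88.78/89.18) + (0.0511+0.3555²/2)·2.5025) / 0.562376 = (-0.004495 + 0.286011) / 0.562376 = 0.500583
d₂ = d₁ − σ√T = 0.500583 − 0.562376 = -0.061793
e^{−rT} = e^{−0.0511·2.5025} = 0.879961
N(d₁) = 0.691668,  N(d₂) = 0.475364
Call price V = S·N(d₁) − K·e^{−rT}·N(d₂) = 61.406249 − 37.304135 = 24.102114
ρ = K·T·e^{−rT}·N(d₂) = 93.353599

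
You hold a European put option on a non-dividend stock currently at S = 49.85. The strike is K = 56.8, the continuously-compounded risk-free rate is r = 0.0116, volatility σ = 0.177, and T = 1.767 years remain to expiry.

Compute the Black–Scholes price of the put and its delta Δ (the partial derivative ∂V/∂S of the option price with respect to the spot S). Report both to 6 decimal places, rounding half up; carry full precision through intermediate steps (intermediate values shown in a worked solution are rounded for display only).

σ√T = 0.177·√1.767 = 0.235284
d₁ = (ln(S/K) + (r+σ²/2)T) / (σ√T) = (ln(49.85/56.8) + (0.0116+0.177²/2)·1.767) / 0.235284 = (-0.130518 + 0.048176) / 0.235284 = -0.349967
d₂ = d₁ − σ√T = -0.349967 − 0.235284 = -0.585250
e^{−rT} = e^{−0.0116·1.767} = 0.979711
N(−d₁) = 0.636818,  N(−d₂) = 0.720810
Put price V = K·e^{−rT}·N(−d₂) − S·N(−d₁) = 40.111373 − 31.745389 = 8.365983
Δ = −N(−d₁) = -0.636818

price = 8.365983
Δ = -0.636818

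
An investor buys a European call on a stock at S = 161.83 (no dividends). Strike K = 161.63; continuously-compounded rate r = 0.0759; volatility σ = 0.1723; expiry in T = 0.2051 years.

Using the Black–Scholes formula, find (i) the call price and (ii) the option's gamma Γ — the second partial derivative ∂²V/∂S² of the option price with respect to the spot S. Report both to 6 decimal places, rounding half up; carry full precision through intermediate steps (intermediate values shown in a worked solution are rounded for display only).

price = 6.458130
Γ = 0.030587

σ√T = 0.1723·√0.2051 = 0.078031
d₁ = (ln(S/K) + (r+σ²/2)T) / (σ√T) = (ln(161.83/161.63) + (0.0759+0.1723²/2)·0.2051) / 0.078031 = (0.001237 + 0.018612) / 0.078031 = 0.254362
d₂ = d₁ − σ√T = 0.254362 − 0.078031 = 0.176331
e^{−rT} = e^{−0.0759·0.2051} = 0.984553
N(d₁) = 0.600392,  N(d₂) = 0.569983
Call price V = S·N(d₁) − K·e^{−rT}·N(d₂) = 97.161434 − 90.703304 = 6.458130
φ(d₁) = (1/√(2π))·e^{−d₁²/2} = 0.386243
Γ = φ(d₁) / (S·σ·√T) = 0.030587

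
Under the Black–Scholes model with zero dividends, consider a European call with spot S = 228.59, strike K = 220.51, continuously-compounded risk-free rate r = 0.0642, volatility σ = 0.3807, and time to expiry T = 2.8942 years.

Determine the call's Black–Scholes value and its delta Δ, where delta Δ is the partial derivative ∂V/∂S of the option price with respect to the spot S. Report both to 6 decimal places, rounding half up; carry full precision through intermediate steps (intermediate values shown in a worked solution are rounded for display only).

price = 77.924889
Δ = 0.747386

σ√T = 0.3807·√2.8942 = 0.647660
d₁ = (ln(S/K) + (r+σ²/2)T) / (σ√T) = (ln(228.59/220.51) + (0.0642+0.3807²/2)·2.8942) / 0.647660 = (0.035987 + 0.395539) / 0.647660 = 0.666285
d₂ = d₁ − σ√T = 0.666285 − 0.647660 = 0.018625
e^{−rT} = e^{−0.0642·2.8942} = 0.830433
N(d₁) = 0.747386,  N(d₂) = 0.507430
Call price V = S·N(d₁) − K·e^{−rT}·N(d₂) = 170.844879 − 92.919989 = 77.924889
Δ = N(d₁) = 0.747386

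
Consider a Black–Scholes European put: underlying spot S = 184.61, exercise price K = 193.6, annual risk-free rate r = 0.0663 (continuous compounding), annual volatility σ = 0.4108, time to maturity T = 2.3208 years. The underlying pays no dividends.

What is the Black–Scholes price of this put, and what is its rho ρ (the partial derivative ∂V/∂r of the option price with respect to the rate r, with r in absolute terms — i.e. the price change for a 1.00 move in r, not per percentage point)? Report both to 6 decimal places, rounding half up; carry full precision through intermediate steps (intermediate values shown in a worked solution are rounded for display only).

σ√T = 0.4108·√2.3208 = 0.625820
d₁ = (ln(S/K) + (r+σ²/2)T) / (σ√T) = (ln(184.61/193.6) + (0.0663+0.4108²/2)·2.3208) / 0.625820 = (-0.047549 + 0.349694) / 0.625820 = 0.482800
d₂ = d₁ − σ√T = 0.482800 − 0.625820 = -0.143020
e^{−rT} = e^{−0.0663·2.3208} = 0.857384
N(−d₁) = 0.314619,  N(−d₂) = 0.556863
Put price V = K·e^{−rT}·N(−d₂) − S·N(−d₁) = 92.433445 − 58.081815 = 34.351630
ρ = −K·T·e^{−rT}·N(−d₂) = -214.519540

price = 34.351630
ρ = -214.519540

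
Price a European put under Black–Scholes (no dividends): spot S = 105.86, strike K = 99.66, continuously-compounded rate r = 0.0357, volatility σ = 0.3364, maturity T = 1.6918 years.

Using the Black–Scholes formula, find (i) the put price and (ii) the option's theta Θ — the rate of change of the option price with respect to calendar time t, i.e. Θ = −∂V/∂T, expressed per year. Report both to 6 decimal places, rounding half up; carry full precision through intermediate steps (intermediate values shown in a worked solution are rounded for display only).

σ√T = 0.3364·√1.6918 = 0.437553
d₁ = (ln(S/K) + (r+σ²/2)T) / (σ√T) = (ln(105.86/99.66) + (0.0357+0.3364²/2)·1.6918) / 0.437553 = (0.060353 + 0.156123) / 0.437553 = 0.494744
d₂ = d₁ − σ√T = 0.494744 − 0.437553 = 0.057191
e^{−rT} = e^{−0.0357·1.6918} = 0.941390
N(−d₁) = 0.310390,  N(−d₂) = 0.477197
Put price V = K·e^{−rT}·N(−d₂) − S·N(−d₁) = 44.770088 − 32.857935 = 11.912153
φ(d₁) = (1/√(2π))·e^{−d₁²/2} = 0.352987
Θ = −S·φ(d₁)·σ/(2√T) + r·K·e^{−rT}·N(−d₂) = −4.832168 + 1.598292 = -3.233875

price = 11.912153
Θ = -3.233875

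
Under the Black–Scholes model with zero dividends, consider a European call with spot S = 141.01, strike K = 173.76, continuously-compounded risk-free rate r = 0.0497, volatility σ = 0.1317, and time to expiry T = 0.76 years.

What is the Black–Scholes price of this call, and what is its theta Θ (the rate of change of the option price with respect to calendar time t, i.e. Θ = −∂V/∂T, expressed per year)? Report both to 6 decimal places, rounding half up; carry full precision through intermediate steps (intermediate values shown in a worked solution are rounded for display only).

σ√T = 0.1317·√0.76 = 0.114813
d₁ = (ln(S/K) + (r+σ²/2)T) / (σ√T) = (ln(141.01/173.76) + (0.0497+0.1317²/2)·0.76) / 0.114813 = (-0.208844 + 0.044363) / 0.114813 = -1.432596
d₂ = d₁ − σ√T = -1.432596 − 0.114813 = -1.547409
e^{−rT} = e^{−0.0497·0.76} = 0.962932
N(d₁) = 0.075987,  N(d₂) = 0.060882
Call price V = S·N(d₁) − K·e^{−rT}·N(d₂) = 10.714887 − 10.186779 = 0.528109
φ(d₁) = (1/√(2π))·e^{−d₁²/2} = 0.142972
Θ = −S·φ(d₁)·σ/(2√T) − r·K·e^{−rT}·N(d₂) = −1.522829 − 0.506283 = -2.029112

price = 0.528109
Θ = -2.029112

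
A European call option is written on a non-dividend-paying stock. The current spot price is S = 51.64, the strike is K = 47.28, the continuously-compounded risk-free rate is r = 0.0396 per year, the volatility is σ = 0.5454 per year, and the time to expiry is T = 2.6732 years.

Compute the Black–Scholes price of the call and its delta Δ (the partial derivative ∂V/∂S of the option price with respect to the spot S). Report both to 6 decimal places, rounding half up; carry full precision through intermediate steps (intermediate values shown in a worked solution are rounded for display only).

price = 21.122601
Δ = 0.746493

σ√T = 0.5454·√2.6732 = 0.891725
d₁ = (ln(S/K) + (r+σ²/2)T) / (σ√T) = (ln(51.64/47.28) + (0.0396+0.5454²/2)·2.6732) / 0.891725 = (0.088209 + 0.503445) / 0.891725 = 0.663494
d₂ = d₁ − σ√T = 0.663494 − 0.891725 = -0.228230
e^{−rT} = e^{−0.0396·2.6732} = 0.899552
N(d₁) = 0.746493,  N(d₂) = 0.409734
Call price V = S·N(d₁) − K·e^{−rT}·N(d₂) = 38.548901 − 17.426299 = 21.122601
Δ = N(d₁) = 0.746493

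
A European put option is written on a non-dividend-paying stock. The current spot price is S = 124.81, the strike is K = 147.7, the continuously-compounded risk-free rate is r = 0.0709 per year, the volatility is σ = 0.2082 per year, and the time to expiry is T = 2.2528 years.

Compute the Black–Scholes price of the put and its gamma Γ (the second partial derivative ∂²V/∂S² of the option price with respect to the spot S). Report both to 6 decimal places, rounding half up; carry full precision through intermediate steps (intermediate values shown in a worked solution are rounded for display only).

σ√T = 0.2082·√2.2528 = 0.312494
d₁ = (ln(S/K) + (r+σ²/2)T) / (σ√T) = (ln(124.81/147.7) + (0.0709+0.2082²/2)·2.2528) / 0.312494 = (-0.168391 + 0.208550) / 0.312494 = 0.128512
d₂ = d₁ − σ√T = 0.128512 − 0.312494 = -0.183982
e^{−rT} = e^{−0.0709·2.2528} = 0.852379
N(−d₁) = 0.448872,  N(−d₂) = 0.572986
Put price V = K·e^{−rT}·N(−d₂) − S·N(−d₁) = 72.136941 − 56.023705 = 16.113235
φ(d₁) = (1/√(2π))·e^{−d₁²/2} = 0.395662
Γ = φ(d₁) / (S·σ·√T) = 0.010145

price = 16.113235
Γ = 0.010145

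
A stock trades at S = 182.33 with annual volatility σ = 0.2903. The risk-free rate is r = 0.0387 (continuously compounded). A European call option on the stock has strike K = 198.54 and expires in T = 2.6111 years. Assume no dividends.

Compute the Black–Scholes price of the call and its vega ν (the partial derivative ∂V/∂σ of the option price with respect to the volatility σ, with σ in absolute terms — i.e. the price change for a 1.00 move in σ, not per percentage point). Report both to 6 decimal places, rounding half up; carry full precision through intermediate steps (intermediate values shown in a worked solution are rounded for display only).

price = 34.999713
ν = 113.380348

σ√T = 0.2903·√2.6111 = 0.469093
d₁ = (ln(S/K) + (r+σ²/2)T) / (σ√T) = (ln(182.33/198.54) + (0.0387+0.2903²/2)·2.6111) / 0.469093 = (-0.085172 + 0.211074) / 0.469093 = 0.268393
d₂ = d₁ − σ√T = 0.268393 − 0.469093 = -0.200700
e^{−rT} = e^{−0.0387·2.6111} = 0.903888
N(d₁) = 0.605802,  N(d₂) = 0.420467
Call price V = S·N(d₁) − K·e^{−rT}·N(d₂) = 110.455806 − 75.456093 = 34.999713
φ(d₁) = (1/√(2π))·e^{−d₁²/2} = 0.384829
ν = S·φ(d₁)·√T = 113.380348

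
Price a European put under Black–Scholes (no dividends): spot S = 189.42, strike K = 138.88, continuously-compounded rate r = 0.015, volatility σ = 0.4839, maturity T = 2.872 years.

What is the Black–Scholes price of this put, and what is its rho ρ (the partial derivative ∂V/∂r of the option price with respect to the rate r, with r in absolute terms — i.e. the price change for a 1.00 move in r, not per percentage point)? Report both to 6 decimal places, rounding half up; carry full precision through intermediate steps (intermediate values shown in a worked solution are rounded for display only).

σ√T = 0.4839·√2.872 = 0.820064
d₁ = (ln(S/K) + (r+σ²/2)T) / (σ√T) = (ln(189.42/138.88) + (0.015+0.4839²/2)·2.872) / 0.820064 = (0.310357 + 0.379333) / 0.820064 = 0.841019
d₂ = d₁ − σ√T = 0.841019 − 0.820064 = 0.020954
e^{−rT} = e^{−0.015·2.872} = 0.957835
N(−d₁) = 0.200169,  N(−d₂) = 0.491641
Put price V = K·e^{−rT}·N(−d₂) − S·N(−d₁) = 65.400103 − 37.915971 = 27.484132
ρ = −K·T·e^{−rT}·N(−d₂) = -187.829096

price = 27.484132
ρ = -187.829096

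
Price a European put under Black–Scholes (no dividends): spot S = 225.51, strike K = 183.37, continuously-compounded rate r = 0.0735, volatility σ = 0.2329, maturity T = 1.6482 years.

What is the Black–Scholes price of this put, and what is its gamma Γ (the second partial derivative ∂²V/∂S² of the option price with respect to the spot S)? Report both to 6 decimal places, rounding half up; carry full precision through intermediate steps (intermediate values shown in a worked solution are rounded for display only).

σ√T = 0.2329·√1.6482 = 0.299002
d₁ = (ln(S/K) + (r+σ²/2)T) / (σ√T) = (ln(225.51/183.37) + (0.0735+0.2329²/2)·1.6482) / 0.299002 = (0.206859 + 0.165844) / 0.299002 = 1.246487
d₂ = d₁ − σ√T = 1.246487 − 0.299002 = 0.947485
e^{−rT} = e^{−0.0735·1.6482} = 0.885908
N(−d₁) = 0.106293,  N(−d₂) = 0.171696
Put price V = K·e^{−rT}·N(−d₂) − S·N(−d₁) = 27.891806 − 23.970096 = 3.921709
φ(d₁) = (1/√(2π))·e^{−d₁²/2} = 0.183452
Γ = φ(d₁) / (S·σ·√T) = 0.002721

price = 3.921709
Γ = 0.002721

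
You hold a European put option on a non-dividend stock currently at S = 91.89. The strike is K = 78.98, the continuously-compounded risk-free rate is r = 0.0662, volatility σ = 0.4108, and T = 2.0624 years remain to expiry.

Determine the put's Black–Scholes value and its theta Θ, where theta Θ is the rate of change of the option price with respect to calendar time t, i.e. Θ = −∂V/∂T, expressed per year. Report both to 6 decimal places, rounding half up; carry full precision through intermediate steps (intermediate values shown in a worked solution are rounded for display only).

σ√T = 0.4108·√2.0624 = 0.589952
d₁ = (ln(S/K) + (r+σ²/2)T) / (σ√T) = (ln(91.89/78.98) + (0.0662+0.4108²/2)·2.0624) / 0.589952 = (0.151398 + 0.310553) / 0.589952 = 0.783030
d₂ = d₁ − σ√T = 0.783030 − 0.589952 = 0.193078
e^{−rT} = e^{−0.0662·2.0624} = 0.872379
N(−d₁) = 0.216805,  N(−d₂) = 0.423449
Put price V = K·e^{−rT}·N(−d₂) − S·N(−d₁) = 29.175864 − 19.922191 = 9.253673
φ(d₁) = (1/√(2π))·e^{−d₁²/2} = 0.293609
Θ = −S·φ(d₁)·σ/(2√T) + r·K·e^{−rT}·N(−d₂) = −3.858794 + 1.931442 = -1.927351

price = 9.253673
Θ = -1.927351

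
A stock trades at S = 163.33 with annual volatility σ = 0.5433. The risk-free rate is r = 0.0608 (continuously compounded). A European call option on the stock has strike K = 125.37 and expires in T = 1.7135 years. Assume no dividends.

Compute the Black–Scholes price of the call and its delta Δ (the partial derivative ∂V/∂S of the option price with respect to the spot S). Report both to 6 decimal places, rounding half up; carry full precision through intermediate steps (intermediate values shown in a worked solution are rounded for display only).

price = 68.335866
Δ = 0.808941

σ√T = 0.5433·√1.7135 = 0.711184
d₁ = (ln(S/K) + (r+σ²/2)T) / (σ√T) = (ln(163.33/125.37) + (0.0608+0.5433²/2)·1.7135) / 0.711184 = (0.264503 + 0.357072) / 0.711184 = 0.874001
d₂ = d₁ − σ√T = 0.874001 − 0.711184 = 0.162817
e^{−rT} = e^{−0.0608·1.7135} = 0.901062
N(d₁) = 0.808941,  N(d₂) = 0.564669
Call price V = S·N(d₁) − K·e^{−rT}·N(d₂) = 132.124357 − 63.788492 = 68.335866
Δ = N(d₁) = 0.808941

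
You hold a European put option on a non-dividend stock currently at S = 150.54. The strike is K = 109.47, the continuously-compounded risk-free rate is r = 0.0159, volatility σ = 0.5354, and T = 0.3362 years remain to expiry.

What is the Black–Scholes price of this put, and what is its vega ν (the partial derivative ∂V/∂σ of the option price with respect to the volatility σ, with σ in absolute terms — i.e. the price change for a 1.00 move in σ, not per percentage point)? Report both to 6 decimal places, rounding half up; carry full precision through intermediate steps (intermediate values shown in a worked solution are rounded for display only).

price = 3.022950
ν = 16.977316

σ√T = 0.5354·√0.3362 = 0.310440
d₁ = (ln(S/K) + (r+σ²/2)T) / (σ√T) = (ln(150.54/109.47) + (0.0159+0.5354²/2)·0.3362) / 0.310440 = (0.318578 + 0.053532) / 0.310440 = 1.198656
d₂ = d₁ − σ√T = 1.198656 − 0.310440 = 0.888216
e^{−rT} = e^{−0.0159·0.3362} = 0.994669
N(−d₁) = 0.115331,  N(−d₂) = 0.187212
Put price V = K·e^{−rT}·N(−d₂) − S·N(−d₁) = 20.384870 − 17.361919 = 3.022950
φ(d₁) = (1/√(2π))·e^{−d₁²/2} = 0.194499
ν = S·φ(d₁)·√T = 16.977316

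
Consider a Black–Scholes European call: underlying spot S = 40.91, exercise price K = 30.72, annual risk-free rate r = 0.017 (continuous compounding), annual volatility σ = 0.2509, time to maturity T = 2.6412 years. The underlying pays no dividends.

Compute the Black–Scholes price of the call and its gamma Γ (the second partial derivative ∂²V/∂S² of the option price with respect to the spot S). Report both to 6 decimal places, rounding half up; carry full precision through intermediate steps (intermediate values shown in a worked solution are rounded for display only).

σ√T = 0.2509·√2.6412 = 0.407757
d₁ = (ln(S/K) + (r+σ²/2)T) / (σ√T) = (ln(40.91/30.72) + (0.017+0.2509²/2)·2.6412) / 0.407757 = (0.286461 + 0.128033) / 0.407757 = 1.016522
d₂ = d₁ − σ√T = 1.016522 − 0.407757 = 0.608765
e^{−rT} = e^{−0.017·2.6412} = 0.956093
N(d₁) = 0.845310,  N(d₂) = 0.728660
Call price V = S·N(d₁) − K·e^{−rT}·N(d₂) = 34.581615 − 21.401593 = 13.180021
φ(d₁) = (1/√(2π))·e^{−d₁²/2} = 0.237973
Γ = φ(d₁) / (S·σ·√T) = 0.014266

price = 13.180021
Γ = 0.014266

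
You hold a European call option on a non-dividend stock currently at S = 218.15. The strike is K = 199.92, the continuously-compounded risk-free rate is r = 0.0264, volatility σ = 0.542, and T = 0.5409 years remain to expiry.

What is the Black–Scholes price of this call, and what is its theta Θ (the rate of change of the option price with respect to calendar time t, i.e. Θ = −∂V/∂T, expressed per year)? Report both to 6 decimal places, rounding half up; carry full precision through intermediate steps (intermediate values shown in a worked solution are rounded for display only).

price = 44.375020
Θ = -31.643855

σ√T = 0.542·√0.5409 = 0.398619
d₁ = (ln(S/K) + (r+σ²/2)T) / (σ√T) = (ln(218.15/199.92) + (0.0264+0.542²/2)·0.5409) / 0.398619 = (0.087266 + 0.093728) / 0.398619 = 0.454052
d₂ = d₁ − σ√T = 0.454052 − 0.398619 = 0.055434
e^{−rT} = e^{−0.0264·0.5409} = 0.985822
N(d₁) = 0.675104,  N(d₂) = 0.522104
Call price V = S·N(d₁) − K·e^{−rT}·N(d₂) = 147.274039 − 102.899019 = 44.375020
φ(d₁) = (1/√(2π))·e^{−d₁²/2} = 0.359867
Θ = −S·φ(d₁)·σ/(2√T) − r·K·e^{−rT}·N(d₂) = −28.927321 − 2.716534 = -31.643855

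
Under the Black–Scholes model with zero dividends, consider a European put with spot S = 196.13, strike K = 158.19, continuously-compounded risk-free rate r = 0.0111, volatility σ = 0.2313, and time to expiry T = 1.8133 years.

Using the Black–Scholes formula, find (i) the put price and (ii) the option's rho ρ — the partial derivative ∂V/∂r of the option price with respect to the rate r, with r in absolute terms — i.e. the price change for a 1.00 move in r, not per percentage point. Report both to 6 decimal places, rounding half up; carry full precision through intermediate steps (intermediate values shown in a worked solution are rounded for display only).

σ√T = 0.2313·√1.8133 = 0.311466
d₁ = (ln(S/K) + (r+σ²/2)T) / (σ√T) = (ln(196.13/158.19) + (0.0111+0.2313²/2)·1.8133) / 0.311466 = (0.214981 + 0.068633) / 0.311466 = 0.910578
d₂ = d₁ − σ√T = 0.910578 − 0.311466 = 0.599112
e^{−rT} = e^{−0.0111·1.8133} = 0.980074
N(−d₁) = 0.181259,  N(−d₂) = 0.274549
Put price V = K·e^{−rT}·N(−d₂) − S·N(−d₁) = 42.565490 − 35.550302 = 7.015188
ρ = −K·T·e^{−rT}·N(−d₂) = -77.184002

price = 7.015188
ρ = -77.184002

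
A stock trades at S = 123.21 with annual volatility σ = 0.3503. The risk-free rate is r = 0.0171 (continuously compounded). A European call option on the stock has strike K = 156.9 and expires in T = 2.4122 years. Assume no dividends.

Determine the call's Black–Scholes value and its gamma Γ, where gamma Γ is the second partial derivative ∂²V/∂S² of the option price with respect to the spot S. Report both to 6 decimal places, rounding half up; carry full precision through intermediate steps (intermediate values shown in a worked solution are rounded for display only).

price = 17.587335
Γ = 0.005924

σ√T = 0.3503·√2.4122 = 0.544060
d₁ = (ln(S/K) + (r+σ²/2)T) / (σ√T) = (ln(123.21/156.9) + (0.0171+0.3503²/2)·2.4122) / 0.544060 = (-0.241718 + 0.189249) / 0.544060 = -0.096440
d₂ = d₁ − σ√T = -0.096440 − 0.544060 = -0.640500
e^{−rT} = e^{−0.0171·2.4122} = 0.959591
N(d₁) = 0.461586,  N(d₂) = 0.260924
Call price V = S·N(d₁) − K·e^{−rT}·N(d₂) = 56.871954 − 39.284619 = 17.587335
φ(d₁) = (1/√(2π))·e^{−d₁²/2} = 0.397091
Γ = φ(d₁) / (S·σ·√T) = 0.005924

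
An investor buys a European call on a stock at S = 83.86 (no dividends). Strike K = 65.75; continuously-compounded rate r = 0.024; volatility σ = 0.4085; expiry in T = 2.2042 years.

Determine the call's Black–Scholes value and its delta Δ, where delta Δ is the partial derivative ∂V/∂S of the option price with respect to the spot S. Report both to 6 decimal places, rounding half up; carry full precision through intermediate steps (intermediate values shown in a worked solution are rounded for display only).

price = 30.128594
Δ = 0.785707

σ√T = 0.4085·√2.2042 = 0.606482
d₁ = (ln(S/K) + (r+σ²/2)T) / (σ√T) = (ln(83.86/65.75) + (0.024+0.4085²/2)·2.2042) / 0.606482 = (0.243289 + 0.236811) / 0.606482 = 0.791615
d₂ = d₁ − σ√T = 0.791615 − 0.606482 = 0.185133
e^{−rT} = e^{−0.024·2.2042} = 0.948474
N(d₁) = 0.785707,  N(d₂) = 0.573438
Call price V = S·N(d₁) − K·e^{−rT}·N(d₂) = 65.889420 − 35.760826 = 30.128594
Δ = N(d₁) = 0.785707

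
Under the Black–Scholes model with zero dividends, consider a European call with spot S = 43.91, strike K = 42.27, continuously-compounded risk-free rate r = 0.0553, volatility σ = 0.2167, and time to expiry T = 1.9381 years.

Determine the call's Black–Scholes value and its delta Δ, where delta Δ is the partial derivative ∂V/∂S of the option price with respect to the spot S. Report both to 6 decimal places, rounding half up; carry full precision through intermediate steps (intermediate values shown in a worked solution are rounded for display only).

σ√T = 0.2167·√1.9381 = 0.301680
d₁ = (ln(S/K) + (r+σ²/2)T) / (σ√T) = (ln(43.91/42.27) + (0.0553+0.2167²/2)·1.9381) / 0.301680 = (0.038064 + 0.152682) / 0.301680 = 0.632282
d₂ = d₁ − σ√T = 0.632282 − 0.301680 = 0.330601
e^{−rT} = e^{−0.0553·1.9381} = 0.898367
N(d₁) = 0.736399,  N(d₂) = 0.629527
Call price V = S·N(d₁) − K·e^{−rT}·N(d₂) = 32.335260 − 23.905639 = 8.429621
Δ = N(d₁) = 0.736399

price = 8.429621
Δ = 0.736399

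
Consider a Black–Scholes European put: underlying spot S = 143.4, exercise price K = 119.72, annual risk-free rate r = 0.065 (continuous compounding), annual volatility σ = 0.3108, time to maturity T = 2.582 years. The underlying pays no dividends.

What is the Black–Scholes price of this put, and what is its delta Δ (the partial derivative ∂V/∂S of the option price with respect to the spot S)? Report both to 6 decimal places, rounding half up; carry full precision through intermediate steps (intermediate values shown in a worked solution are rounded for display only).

price = 8.483820
Δ = -0.171781

σ√T = 0.3108·√2.582 = 0.499412
d₁ = (ln(S/K) + (r+σ²/2)T) / (σ√T) = (ln(143.4/119.72) + (0.065+0.3108²/2)·2.582) / 0.499412 = (0.180482 + 0.292536) / 0.499412 = 0.947151
d₂ = d₁ − σ√T = 0.947151 − 0.499412 = 0.447738
e^{−rT} = e^{−0.065·2.582} = 0.845498
N(−d₁) = 0.171781,  N(−d₂) = 0.327171
Put price V = K·e^{−rT}·N(−d₂) − S·N(−d₁) = 33.117222 − 24.633401 = 8.483820
Δ = −N(−d₁) = -0.171781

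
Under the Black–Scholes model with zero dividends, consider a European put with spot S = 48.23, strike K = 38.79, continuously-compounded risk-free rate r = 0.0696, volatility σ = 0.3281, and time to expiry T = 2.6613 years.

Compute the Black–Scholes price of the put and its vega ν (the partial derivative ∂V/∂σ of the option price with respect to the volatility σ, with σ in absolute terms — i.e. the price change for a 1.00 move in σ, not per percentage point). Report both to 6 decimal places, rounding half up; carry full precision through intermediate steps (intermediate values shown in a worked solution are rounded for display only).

σ√T = 0.3281·√2.6613 = 0.535246
d₁ = (ln(S/K) + (r+σ²/2)T) / (σ√T) = (ln(48.23/38.79) + (0.0696+0.3281²/2)·2.6613) / 0.535246 = (0.217819 + 0.328470) / 0.535246 = 1.020633
d₂ = d₁ − σ√T = 1.020633 − 0.535246 = 0.485387
e^{−rT} = e^{−0.0696·2.6613} = 0.830916
N(−d₁) = 0.153714,  N(−d₂) = 0.313701
Put price V = K·e^{−rT}·N(−d₂) − S·N(−d₁) = 10.110968 − 7.413639 = 2.697330
φ(d₁) = (1/√(2π))·e^{−d₁²/2} = 0.236979
ν = S·φ(d₁)·√T = 18.645495

price = 2.697330
ν = 18.645495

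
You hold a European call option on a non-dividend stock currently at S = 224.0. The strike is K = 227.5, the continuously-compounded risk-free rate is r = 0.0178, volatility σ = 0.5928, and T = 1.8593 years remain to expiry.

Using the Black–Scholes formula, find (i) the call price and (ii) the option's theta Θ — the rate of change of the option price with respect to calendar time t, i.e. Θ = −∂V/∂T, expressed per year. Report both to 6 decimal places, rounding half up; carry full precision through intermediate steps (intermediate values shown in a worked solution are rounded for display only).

price = 71.670217
Θ = -19.116054

σ√T = 0.5928·√1.8593 = 0.808319
d₁ = (ln(S/K) + (r+σ²/2)T) / (σ√T) = (ln(224.0/227.5) + (0.0178+0.5928²/2)·1.8593) / 0.808319 = (-0.015504 + 0.359786) / 0.808319 = 0.425923
d₂ = d₁ − σ√T = 0.425923 − 0.808319 = -0.382397
e^{−rT} = e^{−0.0178·1.8593} = 0.967446
N(d₁) = 0.664918,  N(d₂) = 0.351084
Call price V = S·N(d₁) − K·e^{−rT}·N(d₂) = 148.941597 − 77.271380 = 71.670217
φ(d₁) = (1/√(2π))·e^{−d₁²/2} = 0.364349
Θ = −S·φ(d₁)·σ/(2√T) − r·K·e^{−rT}·N(d₂) = −17.740623 − 1.375431 = -19.116054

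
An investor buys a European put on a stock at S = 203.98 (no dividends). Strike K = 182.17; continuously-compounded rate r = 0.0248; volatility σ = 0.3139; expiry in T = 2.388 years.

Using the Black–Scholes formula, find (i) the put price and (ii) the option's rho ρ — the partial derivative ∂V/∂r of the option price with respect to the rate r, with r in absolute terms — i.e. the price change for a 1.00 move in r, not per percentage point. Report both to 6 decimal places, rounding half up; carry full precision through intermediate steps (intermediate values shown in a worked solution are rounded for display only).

σ√T = 0.3139·√2.388 = 0.485075
d₁ = (ln(S/K) + (r+σ²/2)T) / (σ√T) = (ln(203.98/182.17) + (0.0248+0.3139²/2)·2.388) / 0.485075 = (0.113082 + 0.176871) / 0.485075 = 0.597749
d₂ = d₁ − σ√T = 0.597749 − 0.485075 = 0.112674
e^{−rT} = e^{−0.0248·2.388} = 0.942497
N(−d₁) = 0.275004,  N(−d₂) = 0.455144
Put price V = K·e^{−rT}·N(−d₂) − S·N(−d₁) = 78.145888 − 56.095276 = 22.050612
ρ = −K·T·e^{−rT}·N(−d₂) = -186.612381

price = 22.050612
ρ = -186.612381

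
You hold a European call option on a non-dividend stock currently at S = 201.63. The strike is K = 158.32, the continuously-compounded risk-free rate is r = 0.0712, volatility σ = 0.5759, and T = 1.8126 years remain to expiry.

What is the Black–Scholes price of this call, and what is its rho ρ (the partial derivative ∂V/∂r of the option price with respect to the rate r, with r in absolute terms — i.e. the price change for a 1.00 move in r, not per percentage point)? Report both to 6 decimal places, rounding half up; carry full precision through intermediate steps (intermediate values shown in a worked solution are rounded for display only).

price = 88.065020
ρ = 135.222221

σ√T = 0.5759·√1.8126 = 0.775350
d₁ = (ln(S/K) + (r+σ²/2)T) / (σ√T) = (ln(201.63/158.32) + (0.0712+0.5759²/2)·1.8126) / 0.775350 = (0.241816 + 0.429641) / 0.775350 = 0.866005
d₂ = d₁ − σ√T = 0.866005 − 0.775350 = 0.090654
e^{−rT} = e^{−0.0712·1.8126} = 0.878924
N(d₁) = 0.806756,  N(d₂) = 0.536116
Call price V = S·N(d₁) − K·e^{−rT}·N(d₂) = 162.666267 − 74.601247 = 88.065020
ρ = K·T·e^{−rT}·N(d₂) = 135.222221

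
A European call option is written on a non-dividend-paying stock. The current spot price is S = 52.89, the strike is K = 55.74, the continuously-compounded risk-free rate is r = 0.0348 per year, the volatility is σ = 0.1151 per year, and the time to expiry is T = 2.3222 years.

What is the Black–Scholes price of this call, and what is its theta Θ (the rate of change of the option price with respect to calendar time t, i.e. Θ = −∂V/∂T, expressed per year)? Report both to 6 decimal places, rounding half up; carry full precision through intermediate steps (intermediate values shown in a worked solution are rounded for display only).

price = 4.430505
Θ = -1.719709

σ√T = 0.1151·√2.3222 = 0.175398
d₁ = (ln(S/K) + (r+σ²/2)T) / (σ√T) = (ln(52.89/55.74) + (0.0348+0.1151²/2)·2.3222) / 0.175398 = (-0.052484 + 0.096195) / 0.175398 = 0.249211
d₂ = d₁ − σ√T = 0.249211 − 0.175398 = 0.073812
e^{−rT} = e^{−0.0348·2.3222} = 0.922367
N(d₁) = 0.598401,  N(d₂) = 0.529420
Call price V = S·N(d₁) − K·e^{−rT}·N(d₂) = 31.649432 − 27.218926 = 4.430505
φ(d₁) = (1/√(2π))·e^{−d₁²/2} = 0.386744
Θ = −S·φ(d₁)·σ/(2√T) − r·K·e^{−rT}·N(d₂) = −0.772490 − 0.947219 = -1.719709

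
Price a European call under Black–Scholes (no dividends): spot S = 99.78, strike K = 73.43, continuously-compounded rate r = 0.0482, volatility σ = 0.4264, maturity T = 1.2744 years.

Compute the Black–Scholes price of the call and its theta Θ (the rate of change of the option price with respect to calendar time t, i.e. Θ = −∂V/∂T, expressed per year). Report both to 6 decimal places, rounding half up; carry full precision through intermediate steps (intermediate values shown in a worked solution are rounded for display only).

price = 35.749408
Θ = -6.864943

σ√T = 0.4264·√1.2744 = 0.481360
d₁ = (ln(S/K) + (r+σ²/2)T) / (σ√T) = (ln(99.78/73.43) + (0.0482+0.4264²/2)·1.2744) / 0.481360 = (0.306635 + 0.177280) / 0.481360 = 1.005308
d₂ = d₁ − σ√T = 1.005308 − 0.481360 = 0.523948
e^{−rT} = e^{−0.0482·1.2744} = 0.940422
N(d₁) = 0.842626,  N(d₂) = 0.699843
Call price V = S·N(d₁) − K·e^{−rT}·N(d₂) = 84.077189 − 48.327781 = 35.749408
φ(d₁) = (1/√(2π))·e^{−d₁²/2} = 0.240686
Θ = −S·φ(d₁)·σ/(2√T) − r·K·e^{−rT}·N(d₂) = −4.535544 − 2.329399 = -6.864943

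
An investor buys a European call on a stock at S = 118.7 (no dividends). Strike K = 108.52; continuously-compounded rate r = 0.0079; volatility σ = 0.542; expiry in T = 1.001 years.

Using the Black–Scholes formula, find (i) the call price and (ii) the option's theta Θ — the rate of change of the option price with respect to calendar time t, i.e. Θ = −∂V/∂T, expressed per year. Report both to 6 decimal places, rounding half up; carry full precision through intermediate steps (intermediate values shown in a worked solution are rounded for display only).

price = 30.086663
Θ = -11.980321

σ√T = 0.542·√1.001 = 0.542271
d₁ = (ln(S/K) + (r+σ²/2)T) / (σ√T) = (ln(118.7/108.52) + (0.0079+0.542²/2)·1.001) / 0.542271 = (0.089665 + 0.154937) / 0.542271 = 0.451069
d₂ = d₁ − σ√T = 0.451069 − 0.542271 = -0.091202
e^{−rT} = e^{−0.0079·1.001} = 0.992123
N(d₁) = 0.674030,  N(d₂) = 0.463666
Call price V = S·N(d₁) − K·e^{−rT}·N(d₂) = 80.007371 − 49.920708 = 30.086663
φ(d₁) = (1/√(2π))·e^{−d₁²/2} = 0.360353
Θ = −S·φ(d₁)·σ/(2√T) − r·K·e^{−rT}·N(d₂) = −11.585948 − 0.394374 = -11.980321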